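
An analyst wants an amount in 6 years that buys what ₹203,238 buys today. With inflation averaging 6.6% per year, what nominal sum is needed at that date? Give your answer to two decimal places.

Cumulative price-level factor: (1+6.6%)^6 ≈ 1.4673821377.
The nominal amount required is ₹203,238 scaled up by that factor.

₹298,227.81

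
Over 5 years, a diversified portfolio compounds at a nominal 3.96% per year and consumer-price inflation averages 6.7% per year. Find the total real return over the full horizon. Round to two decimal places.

The annual real rate is (1+3.96%)/(1+6.7%) − 1 = -2.5679%.
Compounded over 5 years: (1 + -0.025679)^5 − 1 ≈ -0.12197.

-12.20%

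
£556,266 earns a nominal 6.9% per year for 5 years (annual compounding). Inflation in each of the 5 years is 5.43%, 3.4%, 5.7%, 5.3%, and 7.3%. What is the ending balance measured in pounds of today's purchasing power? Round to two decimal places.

Nominal value at maturity: £556,266 × (1 + 6.9%)^5 ≈ £776,552.89.
Price-level factor over 5 years: 1.0543 × 1.034 × 1.057 × 1.053 × 1.073 ≈ 1.3019305735.
Dividing the nominal maturity value by the price-level factor gives the value in today's money.

£596,462.60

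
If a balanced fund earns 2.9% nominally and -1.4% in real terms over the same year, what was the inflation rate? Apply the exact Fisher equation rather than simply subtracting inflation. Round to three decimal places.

From (1+r_nom) = (1+r_real)(1+π), we get 1+π = (1 + 2.9%)/(1 − 1.4%) = 1.029/0.986 ≈ 1.04361.
So π ≈ 4.3611%.

4.361%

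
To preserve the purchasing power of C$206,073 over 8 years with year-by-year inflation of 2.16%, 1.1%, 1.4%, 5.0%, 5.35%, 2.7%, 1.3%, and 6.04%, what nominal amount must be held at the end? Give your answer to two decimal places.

C$263,368.93

Cumulative price-level factor: 1.0216 × 1.011 × 1.014 × 1.050 × 1.0535 × 1.027 × 1.013 × 1.0604 ≈ 1.2780370435.
Multiplying C$206,073 by the price-level factor gives the future nominal sum.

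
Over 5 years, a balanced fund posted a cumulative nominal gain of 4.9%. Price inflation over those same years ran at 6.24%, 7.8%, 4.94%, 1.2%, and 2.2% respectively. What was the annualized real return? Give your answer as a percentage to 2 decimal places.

Cumulative inflation factor: 1.0624 × 1.078 × 1.0494 × 1.012 × 1.022 ≈ 1.24302.
Nominal growth factor: 1.04900. Real growth factor = 1.04900 / 1.24302 ≈ 0.84391.
Annualized: 0.84391^(1/5) − 1 ≈ -0.03337.

-3.34%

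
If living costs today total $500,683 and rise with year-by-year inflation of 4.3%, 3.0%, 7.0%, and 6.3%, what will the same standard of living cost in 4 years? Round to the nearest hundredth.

$611,788.66

Cumulative price-level factor: 1.043 × 1.030 × 1.070 × 1.063 = 1.2219081889.
Multiplying $500,683 by the price-level factor gives the future nominal sum.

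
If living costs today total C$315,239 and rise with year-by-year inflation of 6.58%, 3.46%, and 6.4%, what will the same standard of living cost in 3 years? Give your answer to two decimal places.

C$369,853.52

Cumulative price-level factor: 1.0658 × 1.0346 × 1.064 ≈ 1.1732479875.
Multiplying C$315,239 by the price-level factor gives the future nominal sum.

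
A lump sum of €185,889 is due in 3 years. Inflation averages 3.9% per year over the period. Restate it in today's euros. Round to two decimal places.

Price-level factor over 3 years: (1 + 3.9%)^3 = 1.121622319.
Purchasing power today: €185,889 divided by that factor.

€165,732.26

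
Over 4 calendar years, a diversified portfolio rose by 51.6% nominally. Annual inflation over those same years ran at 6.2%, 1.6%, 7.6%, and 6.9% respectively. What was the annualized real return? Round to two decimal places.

5.13%

Cumulative inflation factor: 1.062 × 1.016 × 1.076 × 1.069 ≈ 1.24110.
Nominal growth factor: 1.51600. Real growth factor = 1.51600 / 1.24110 ≈ 1.22149.
Annualized: 1.22149^(1/4) − 1 ≈ 0.05129.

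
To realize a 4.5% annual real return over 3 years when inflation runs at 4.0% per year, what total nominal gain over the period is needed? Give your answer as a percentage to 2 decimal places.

28.37%

Required annual nominal rate: (1+4.5%)(1+4.0%) − 1 = 8.68%.
Cumulative over 3 years: (1 + 0.0868)^3 − 1 ≈ 0.28366.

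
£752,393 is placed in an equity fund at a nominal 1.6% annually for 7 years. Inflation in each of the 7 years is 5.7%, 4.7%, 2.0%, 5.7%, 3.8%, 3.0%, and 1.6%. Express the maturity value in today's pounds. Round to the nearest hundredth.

£648,747.34

Nominal value at maturity: £752,393 × (1 + 1.6%)^7 ≈ £840,815.49.
Price-level factor over 7 years: 1.057 × 1.047 × 1.020 × 1.057 × 1.038 × 1.030 × 1.016 ≈ 1.2960600207.
Dividing the nominal maturity value by the price-level factor gives the value in today's money.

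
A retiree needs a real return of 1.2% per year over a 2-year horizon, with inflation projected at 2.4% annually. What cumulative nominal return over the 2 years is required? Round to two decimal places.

Required annual nominal rate: (1+1.2%)(1+2.4%) − 1 = 3.6288%.
Cumulative over 2 years: (1 + 0.036288)^2 − 1 ≈ 0.07389.

7.39%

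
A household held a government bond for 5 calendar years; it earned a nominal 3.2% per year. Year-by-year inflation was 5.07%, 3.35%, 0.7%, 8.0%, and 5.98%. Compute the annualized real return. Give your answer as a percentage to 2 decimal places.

Cumulative inflation factor: 1.0507 × 1.0335 × 1.007 × 1.080 × 1.0598 ≈ 1.25160.
Nominal growth factor: 1.17057. Real growth factor = 1.17057 / 1.25160 ≈ 0.93526.
Annualized: 0.93526^(1/5) − 1 ≈ -0.01330.

-1.33%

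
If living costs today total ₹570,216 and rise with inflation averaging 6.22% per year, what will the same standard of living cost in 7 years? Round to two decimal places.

₹869,928.34

Cumulative price-level factor: (1+6.22%)^7 ≈ 1.5256119420.
The nominal amount required is ₹570,216 scaled up by that factor.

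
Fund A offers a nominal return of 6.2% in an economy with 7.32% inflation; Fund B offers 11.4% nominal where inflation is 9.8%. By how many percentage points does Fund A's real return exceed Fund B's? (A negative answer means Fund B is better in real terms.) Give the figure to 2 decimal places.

-2.50

Fund A real return: 1.062/1.0732 − 1 = -1.044%.
Fund B real return: 1.114/1.098 − 1 = 1.457%.
Difference: -1.044 − 1.457 = -2.501 pp.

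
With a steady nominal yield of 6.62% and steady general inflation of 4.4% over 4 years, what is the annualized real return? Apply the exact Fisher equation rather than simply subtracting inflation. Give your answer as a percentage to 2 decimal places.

2.13%

With constant rates the annual real return is the same each year: (1+6.62%)/(1+4.4%) − 1 = 0.02126.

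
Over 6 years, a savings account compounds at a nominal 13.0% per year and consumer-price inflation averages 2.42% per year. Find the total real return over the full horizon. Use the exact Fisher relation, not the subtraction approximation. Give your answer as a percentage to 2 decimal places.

The annual real rate is (1+13.0%)/(1+2.42%) − 1 = 10.3300%.
Compounded over 6 years: (1 + 0.103300)^6 − 1 ≈ 0.80369.

80.37%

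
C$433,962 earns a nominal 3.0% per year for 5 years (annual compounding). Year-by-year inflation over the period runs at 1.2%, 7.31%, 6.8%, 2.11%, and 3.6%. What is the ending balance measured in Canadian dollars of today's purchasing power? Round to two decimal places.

C$410,032.08

Nominal value at maturity: C$433,962 × (1 + 3.0%)^5 ≈ C$503,080.90.
Price-level factor over 5 years: 1.012 × 1.0731 × 1.068 × 1.0211 × 1.036 ≈ 1.2269305820.
The maturity value deflated by that factor is the answer in today's purchasing power.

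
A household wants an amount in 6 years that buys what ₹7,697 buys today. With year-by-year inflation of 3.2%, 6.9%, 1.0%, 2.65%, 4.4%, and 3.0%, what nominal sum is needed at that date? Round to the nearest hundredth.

Cumulative price-level factor: 1.032 × 1.069 × 1.010 × 1.0265 × 1.044 × 1.030 ≈ 1.2299160059.
Multiplying ₹7,697 by the price-level factor gives the future nominal sum.

₹9,466.66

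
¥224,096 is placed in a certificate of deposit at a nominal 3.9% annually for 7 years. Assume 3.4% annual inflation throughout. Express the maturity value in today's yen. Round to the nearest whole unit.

¥231,792

Nominal value at maturity: ¥224,096 × (1 + 3.9%)^7 ≈ ¥292,916.
Price-level factor over 7 years: (1 + 3.4%)^7 ≈ 1.2636993768.
Dividing the nominal maturity value by the price-level factor gives the value in today's money.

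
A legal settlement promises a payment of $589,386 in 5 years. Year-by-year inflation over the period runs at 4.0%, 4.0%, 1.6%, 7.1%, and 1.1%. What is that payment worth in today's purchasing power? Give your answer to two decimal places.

Price-level factor over 5 years: 1.040 × 1.040 × 1.016 × 1.071 × 1.011 ≈ 1.1898741045.
Purchasing power today: $589,386 divided by that factor.

$495,334.76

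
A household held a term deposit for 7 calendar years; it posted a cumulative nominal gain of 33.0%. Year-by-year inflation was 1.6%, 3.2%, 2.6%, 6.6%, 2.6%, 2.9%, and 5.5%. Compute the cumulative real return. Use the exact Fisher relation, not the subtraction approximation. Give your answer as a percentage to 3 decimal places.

4.126%

Cumulative inflation factor: 1.016 × 1.032 × 1.026 × 1.066 × 1.026 × 1.029 × 1.055 ≈ 1.27730.
Nominal growth factor: 1.33000. Real growth factor = 1.33000 / 1.27730 ≈ 1.04126.
Total real return ≈ 4.1258%.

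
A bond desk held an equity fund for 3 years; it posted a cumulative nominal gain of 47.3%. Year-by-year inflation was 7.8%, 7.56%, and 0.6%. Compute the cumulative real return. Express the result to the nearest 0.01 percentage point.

26.28%

Cumulative inflation factor: 1.078 × 1.0756 × 1.006 ≈ 1.16645.
Nominal growth factor: 1.47300. Real growth factor = 1.47300 / 1.16645 ≈ 1.26280.
Total real return ≈ 26.2802%.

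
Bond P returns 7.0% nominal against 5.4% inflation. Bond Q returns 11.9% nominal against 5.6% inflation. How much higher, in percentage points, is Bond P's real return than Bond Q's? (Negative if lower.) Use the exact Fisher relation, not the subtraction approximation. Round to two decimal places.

-4.45

Bond P real return: 1.070/1.054 − 1 = 1.518%.
Bond Q real return: 1.119/1.056 − 1 = 5.966%.
Difference: 1.518 − 5.966 = -4.448 pp.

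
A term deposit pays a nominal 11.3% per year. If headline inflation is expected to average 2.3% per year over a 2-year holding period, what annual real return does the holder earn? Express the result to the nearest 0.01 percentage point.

8.80%

With constant rates the annual real return is the same each year: (1+11.3%)/(1+2.3%) − 1 = 0.08798.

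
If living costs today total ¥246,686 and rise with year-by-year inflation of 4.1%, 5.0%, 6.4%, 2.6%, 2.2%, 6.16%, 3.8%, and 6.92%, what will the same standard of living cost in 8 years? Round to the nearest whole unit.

¥354,439

Cumulative price-level factor: 1.041 × 1.050 × 1.064 × 1.026 × 1.022 × 1.0616 × 1.038 × 1.0692 ≈ 1.4368026707.
The nominal amount required is ¥246,686 scaled up by that factor.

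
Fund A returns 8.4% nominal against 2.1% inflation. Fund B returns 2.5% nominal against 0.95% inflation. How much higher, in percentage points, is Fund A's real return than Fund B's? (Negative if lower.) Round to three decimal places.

4.635

Fund A real return: 1.084/1.021 − 1 = 6.1704%.
Fund B real return: 1.025/1.0095 − 1 = 1.5354%.
Difference: 6.1704 − 1.5354 = 4.6350 pp.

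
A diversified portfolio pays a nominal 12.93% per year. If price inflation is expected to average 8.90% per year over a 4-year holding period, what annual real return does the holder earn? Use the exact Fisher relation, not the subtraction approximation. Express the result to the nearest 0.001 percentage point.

3.701%

With constant rates the annual real return is the same each year: (1+12.93%)/(1+8.90%) − 1 = 0.03701.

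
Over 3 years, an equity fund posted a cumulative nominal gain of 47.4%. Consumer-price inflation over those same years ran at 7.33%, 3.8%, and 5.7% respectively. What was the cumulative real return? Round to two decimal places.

25.17%

Cumulative inflation factor: 1.0733 × 1.038 × 1.057 ≈ 1.17759.
Nominal growth factor: 1.47400. Real growth factor = 1.47400 / 1.17759 ≈ 1.25171.
Total real return ≈ 25.1711%.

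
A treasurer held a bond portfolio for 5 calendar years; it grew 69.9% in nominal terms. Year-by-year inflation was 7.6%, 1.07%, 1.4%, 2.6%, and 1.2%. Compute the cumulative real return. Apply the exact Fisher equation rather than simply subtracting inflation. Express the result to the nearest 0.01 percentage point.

Cumulative inflation factor: 1.076 × 1.0107 × 1.014 × 1.026 × 1.012 ≈ 1.14499.
Nominal growth factor: 1.69900. Real growth factor = 1.69900 / 1.14499 ≈ 1.48386.
Total real return ≈ 48.3860%.

48.39%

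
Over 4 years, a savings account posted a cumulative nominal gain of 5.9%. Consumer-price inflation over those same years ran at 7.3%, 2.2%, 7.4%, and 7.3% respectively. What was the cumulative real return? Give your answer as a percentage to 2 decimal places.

Cumulative inflation factor: 1.073 × 1.022 × 1.074 × 1.073 ≈ 1.26373.
Nominal growth factor: 1.05900. Real growth factor = 1.05900 / 1.26373 ≈ 0.83799.
Total real return ≈ -16.2005%.

-16.20%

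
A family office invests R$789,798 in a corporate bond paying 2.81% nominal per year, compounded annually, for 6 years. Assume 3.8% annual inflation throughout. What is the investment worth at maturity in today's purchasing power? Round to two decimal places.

R$745,665.52

Nominal value at maturity: R$789,798 × (1 + 2.81%)^6 ≈ R$932,670.38.
Price-level factor over 6 years: (1 + 3.8%)^6 ≈ 1.2507891955.
Dividing the nominal maturity value by the price-level factor gives the value in today's money.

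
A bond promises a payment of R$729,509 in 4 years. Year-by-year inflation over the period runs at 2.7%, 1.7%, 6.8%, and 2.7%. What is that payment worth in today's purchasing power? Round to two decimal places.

Price-level factor over 4 years: 1.027 × 1.017 × 1.068 × 1.027 ≈ 1.1456002317.
Purchasing power today: R$729,509 divided by that factor.

R$636,791.95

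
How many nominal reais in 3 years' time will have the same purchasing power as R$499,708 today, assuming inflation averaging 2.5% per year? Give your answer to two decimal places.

R$538,130.86

Cumulative price-level factor: (1+2.5%)^3 = 1.076890625.
Multiplying R$499,708 by the price-level factor gives the future nominal sum.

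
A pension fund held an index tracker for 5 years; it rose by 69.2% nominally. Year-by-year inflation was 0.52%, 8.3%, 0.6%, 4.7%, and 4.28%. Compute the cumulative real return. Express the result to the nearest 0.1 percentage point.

41.5%

Cumulative inflation factor: 1.0052 × 1.083 × 1.006 × 1.047 × 1.0428 ≈ 1.19571.
Nominal growth factor: 1.69200. Real growth factor = 1.69200 / 1.19571 ≈ 1.41506.
Total real return ≈ 41.5056%.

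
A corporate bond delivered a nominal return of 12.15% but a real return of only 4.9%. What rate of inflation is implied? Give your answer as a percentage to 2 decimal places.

6.91%

From (1+r_nom) = (1+r_real)(1+π), we get 1+π = (1 + 12.15%)/(1 + 4.9%) = 1.1215/1.049 ≈ 1.06911.
So π ≈ 6.9113%.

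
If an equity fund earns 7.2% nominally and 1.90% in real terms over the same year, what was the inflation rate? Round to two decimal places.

From (1+r_nom) = (1+r_real)(1+π), we get 1+π = (1 + 7.2%)/(1 + 1.90%) = 1.072/1.0190 ≈ 1.05201.
So π ≈ 5.2012%.

5.20%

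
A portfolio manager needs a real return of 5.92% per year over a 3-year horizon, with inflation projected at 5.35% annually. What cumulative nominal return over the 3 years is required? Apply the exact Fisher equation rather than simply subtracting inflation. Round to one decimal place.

Required annual nominal rate: (1+5.92%)(1+5.35%) − 1 = 11.58672%.
Cumulative over 3 years: (1 + 0.1158672)^3 − 1 ≈ 0.38943.

38.9%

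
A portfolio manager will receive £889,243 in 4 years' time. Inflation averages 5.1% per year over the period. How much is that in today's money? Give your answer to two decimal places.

£728,802.06

Price-level factor over 4 years: (1 + 5.1%)^4 ≈ 1.2201433692.
Purchasing power today: £889,243 divided by that factor.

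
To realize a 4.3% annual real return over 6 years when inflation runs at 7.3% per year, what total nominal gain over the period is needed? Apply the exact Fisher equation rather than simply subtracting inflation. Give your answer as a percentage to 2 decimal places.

96.47%

Required annual nominal rate: (1+4.3%)(1+7.3%) − 1 = 11.9139%.
Cumulative over 6 years: (1 + 0.119139)^6 − 1 ≈ 0.96474.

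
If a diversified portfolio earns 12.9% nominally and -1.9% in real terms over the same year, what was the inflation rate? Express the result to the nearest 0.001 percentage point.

From (1+r_nom) = (1+r_real)(1+π), we get 1+π = (1 + 12.9%)/(1 − 1.9%) = 1.129/0.981 ≈ 1.15087.
So π ≈ 15.0866%.

15.087%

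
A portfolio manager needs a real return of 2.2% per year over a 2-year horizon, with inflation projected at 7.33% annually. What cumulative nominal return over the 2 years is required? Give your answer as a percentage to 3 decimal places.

20.322%

Required annual nominal rate: (1+2.2%)(1+7.33%) − 1 = 9.69126%.
Cumulative over 2 years: (1 + 0.0969126)^2 − 1 ≈ 0.20322.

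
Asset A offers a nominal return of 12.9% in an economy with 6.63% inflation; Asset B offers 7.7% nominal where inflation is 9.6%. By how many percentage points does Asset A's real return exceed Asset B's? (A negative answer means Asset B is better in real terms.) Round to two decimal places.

Asset A real return: 1.129/1.0663 − 1 = 5.880%.
Asset B real return: 1.077/1.096 − 1 = -1.734%.
Difference: 5.880 − (-1.734) = 7.614 pp.

7.61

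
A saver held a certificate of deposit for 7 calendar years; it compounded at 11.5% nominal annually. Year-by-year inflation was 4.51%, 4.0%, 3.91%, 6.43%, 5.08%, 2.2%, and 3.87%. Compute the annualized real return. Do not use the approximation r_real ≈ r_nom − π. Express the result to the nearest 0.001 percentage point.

6.925%

Cumulative inflation factor: 1.0451 × 1.040 × 1.0391 × 1.0643 × 1.0508 × 1.022 × 1.0387 ≈ 1.34083.
Nominal growth factor: 2.14252. Real growth factor = 2.14252 / 1.34083 ≈ 1.59790.
Annualized: 1.59790^(1/7) − 1 ≈ 0.06925.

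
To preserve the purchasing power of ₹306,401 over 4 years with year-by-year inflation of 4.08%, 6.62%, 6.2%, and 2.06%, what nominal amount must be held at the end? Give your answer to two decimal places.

₹368,532.86

Cumulative price-level factor: 1.0408 × 1.0662 × 1.062 × 1.0206 ≈ 1.2027795694.
Multiplying ₹306,401 by the price-level factor gives the future nominal sum.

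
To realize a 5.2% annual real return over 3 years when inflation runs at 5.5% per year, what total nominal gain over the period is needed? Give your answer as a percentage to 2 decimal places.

36.71%

Required annual nominal rate: (1+5.2%)(1+5.5%) − 1 = 10.986%.
Cumulative over 3 years: (1 + 0.10986)^3 − 1 ≈ 0.36711.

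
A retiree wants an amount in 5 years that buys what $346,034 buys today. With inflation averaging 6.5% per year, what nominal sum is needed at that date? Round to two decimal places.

$474,096.57

Cumulative price-level factor: (1+6.5%)^5 ≈ 1.3700866634.
The nominal amount required is $346,034 scaled up by that factor.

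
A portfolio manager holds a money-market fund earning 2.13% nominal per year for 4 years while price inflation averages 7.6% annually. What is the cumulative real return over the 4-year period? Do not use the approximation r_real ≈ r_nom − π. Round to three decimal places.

-18.836%

The annual real rate is (1+2.13%)/(1+7.6%) − 1 = -5.0836%.
Compounded over 4 years: (1 + -0.050836)^4 − 1 ≈ -0.18836.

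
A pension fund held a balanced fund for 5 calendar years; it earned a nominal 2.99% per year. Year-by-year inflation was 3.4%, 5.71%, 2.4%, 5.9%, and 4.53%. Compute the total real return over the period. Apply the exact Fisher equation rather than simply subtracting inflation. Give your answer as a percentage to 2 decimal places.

-6.48%

Cumulative inflation factor: 1.034 × 1.0571 × 1.024 × 1.059 × 1.0453 ≈ 1.23901.
Nominal growth factor: 1.15871. Real growth factor = 1.15871 / 1.23901 ≈ 0.93519.
Total real return ≈ -6.4806%.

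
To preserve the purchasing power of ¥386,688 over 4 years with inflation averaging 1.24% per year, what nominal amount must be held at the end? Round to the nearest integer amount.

Cumulative price-level factor: (1+1.24%)^4 ≈ 1.0505302101.
The nominal amount required is ¥386,688 scaled up by that factor.

¥406,227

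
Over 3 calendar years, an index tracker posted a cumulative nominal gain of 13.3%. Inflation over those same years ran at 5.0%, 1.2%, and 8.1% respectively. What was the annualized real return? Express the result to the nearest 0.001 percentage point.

-0.457%

Cumulative inflation factor: 1.050 × 1.012 × 1.081 ≈ 1.14867.
Nominal growth factor: 1.13300. Real growth factor = 1.13300 / 1.14867 ≈ 0.98636.
Annualized: 0.98636^(1/3) − 1 ≈ -0.00457.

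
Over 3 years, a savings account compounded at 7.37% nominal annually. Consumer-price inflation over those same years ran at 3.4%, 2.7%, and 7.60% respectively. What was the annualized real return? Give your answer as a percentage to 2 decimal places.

Cumulative inflation factor: 1.034 × 1.027 × 1.0760 ≈ 1.14262.
Nominal growth factor: 1.23780. Real growth factor = 1.23780 / 1.14262 ≈ 1.08329.
Annualized: 1.08329^(1/3) − 1 ≈ 0.02703.

2.70%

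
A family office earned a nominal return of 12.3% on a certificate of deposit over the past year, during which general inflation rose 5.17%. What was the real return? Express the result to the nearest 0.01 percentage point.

6.78%

Real return via the Fisher equation: (1 + 12.3%)/(1 + 5.17%) − 1 = 1.123/1.0517 − 1 ≈ 0.06779.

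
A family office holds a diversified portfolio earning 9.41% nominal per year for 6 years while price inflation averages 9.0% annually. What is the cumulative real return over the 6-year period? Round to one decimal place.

2.3%

The annual real rate is (1+9.41%)/(1+9.0%) − 1 = 0.3761%.
Compounded over 6 years: (1 + 0.003761)^6 − 1 ≈ 0.02278.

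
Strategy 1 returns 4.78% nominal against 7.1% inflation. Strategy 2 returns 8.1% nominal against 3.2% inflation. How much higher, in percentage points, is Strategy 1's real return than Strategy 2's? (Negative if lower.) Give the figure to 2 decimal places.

Strategy 1 real return: 1.0478/1.071 − 1 = -2.166%.
Strategy 2 real return: 1.081/1.032 − 1 = 4.748%.
Difference: -2.166 − 4.748 = -6.914 pp.

-6.91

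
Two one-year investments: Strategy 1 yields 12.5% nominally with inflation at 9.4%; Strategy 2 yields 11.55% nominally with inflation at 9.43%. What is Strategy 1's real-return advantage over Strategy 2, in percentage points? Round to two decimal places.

Strategy 1 real return: 1.125/1.094 − 1 = 2.834%.
Strategy 2 real return: 1.1155/1.0943 − 1 = 1.937%.
Difference: 2.834 − 1.937 = 0.897 pp.

0.90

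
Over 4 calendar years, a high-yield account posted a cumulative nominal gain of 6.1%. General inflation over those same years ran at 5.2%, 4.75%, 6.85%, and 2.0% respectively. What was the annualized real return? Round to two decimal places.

-3.05%

Cumulative inflation factor: 1.052 × 1.0475 × 1.0685 × 1.020 ≈ 1.20100.
Nominal growth factor: 1.06100. Real growth factor = 1.06100 / 1.20100 ≈ 0.88343.
Annualized: 0.88343^(1/4) − 1 ≈ -0.03051.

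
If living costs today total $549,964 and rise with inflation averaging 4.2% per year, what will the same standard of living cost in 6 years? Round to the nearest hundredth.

$703,947.99

Cumulative price-level factor: (1+4.2%)^6 ≈ 1.2799892251.
The nominal amount required is $549,964 scaled up by that factor.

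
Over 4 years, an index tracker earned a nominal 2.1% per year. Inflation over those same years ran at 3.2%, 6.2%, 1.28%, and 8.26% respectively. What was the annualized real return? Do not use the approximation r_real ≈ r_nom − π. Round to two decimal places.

Cumulative inflation factor: 1.032 × 1.062 × 1.0128 × 1.0826 ≈ 1.20170.
Nominal growth factor: 1.08668. Real growth factor = 1.08668 / 1.20170 ≈ 0.90429.
Annualized: 0.90429^(1/4) − 1 ≈ -0.02484.

-2.48%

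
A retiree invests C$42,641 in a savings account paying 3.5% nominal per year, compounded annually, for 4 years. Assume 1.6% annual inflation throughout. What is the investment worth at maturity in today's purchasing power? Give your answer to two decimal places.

Nominal value at maturity: C$42,641 × (1 + 3.5%)^4 ≈ C$48,931.53.
Price-level factor over 4 years: (1 + 1.6%)^4 ≈ 1.0655524495.
Dividing the nominal maturity value by the price-level factor gives the value in today's money.

C$45,921.28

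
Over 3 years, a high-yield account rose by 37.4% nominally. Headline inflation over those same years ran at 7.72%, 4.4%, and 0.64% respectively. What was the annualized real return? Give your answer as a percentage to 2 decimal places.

Cumulative inflation factor: 1.0772 × 1.044 × 1.0064 ≈ 1.13179.
Nominal growth factor: 1.37400. Real growth factor = 1.37400 / 1.13179 ≈ 1.21400.
Annualized: 1.21400^(1/3) − 1 ≈ 0.06678.

6.68%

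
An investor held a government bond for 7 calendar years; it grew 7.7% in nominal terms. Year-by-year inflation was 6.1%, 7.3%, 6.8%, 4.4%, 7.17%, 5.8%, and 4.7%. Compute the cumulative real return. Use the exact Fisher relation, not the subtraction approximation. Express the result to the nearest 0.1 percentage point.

Cumulative inflation factor: 1.061 × 1.073 × 1.068 × 1.044 × 1.0717 × 1.058 × 1.047 ≈ 1.50693.
Nominal growth factor: 1.07700. Real growth factor = 1.07700 / 1.50693 ≈ 0.71470.
Total real return ≈ -28.5301%.

-28.5%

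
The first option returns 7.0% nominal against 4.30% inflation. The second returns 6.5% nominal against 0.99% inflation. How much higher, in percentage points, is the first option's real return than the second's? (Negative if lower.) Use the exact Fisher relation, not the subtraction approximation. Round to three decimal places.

The first option real return: 1.070/1.0430 − 1 = 2.5887%.
The second real return: 1.065/1.0099 − 1 = 5.4560%.
Difference: 2.5887 − 5.4560 = -2.8673 pp.

-2.867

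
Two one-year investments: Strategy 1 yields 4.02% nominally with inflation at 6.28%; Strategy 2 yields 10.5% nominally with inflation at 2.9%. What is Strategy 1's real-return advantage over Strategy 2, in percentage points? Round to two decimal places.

Strategy 1 real return: 1.0402/1.0628 − 1 = -2.126%.
Strategy 2 real return: 1.105/1.029 − 1 = 7.386%.
Difference: -2.126 − 7.386 = -9.512 pp.

-9.51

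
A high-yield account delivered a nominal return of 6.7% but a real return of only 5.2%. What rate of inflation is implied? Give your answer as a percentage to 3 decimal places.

1.426%

From (1+r_nom) = (1+r_real)(1+π), we get 1+π = (1 + 6.7%)/(1 + 5.2%) = 1.067/1.052 ≈ 1.01426.
So π ≈ 1.4259%.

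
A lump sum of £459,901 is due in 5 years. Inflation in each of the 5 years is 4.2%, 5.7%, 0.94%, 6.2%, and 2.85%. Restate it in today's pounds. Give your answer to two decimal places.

£378,729.85

Price-level factor over 5 years: 1.042 × 1.057 × 1.0094 × 1.062 × 1.0285 ≈ 1.2143246736.
Purchasing power today: £459,901 divided by that factor.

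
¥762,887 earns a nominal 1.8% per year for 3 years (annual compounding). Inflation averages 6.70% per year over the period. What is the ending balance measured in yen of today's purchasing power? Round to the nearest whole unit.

Nominal value at maturity: ¥762,887 × (1 + 1.8%)^3 ≈ ¥804,829.
Price-level factor over 3 years: (1 + 6.70%)^3 = 1.214767763.
Dividing the nominal maturity value by the price-level factor gives the value in today's money.

¥662,537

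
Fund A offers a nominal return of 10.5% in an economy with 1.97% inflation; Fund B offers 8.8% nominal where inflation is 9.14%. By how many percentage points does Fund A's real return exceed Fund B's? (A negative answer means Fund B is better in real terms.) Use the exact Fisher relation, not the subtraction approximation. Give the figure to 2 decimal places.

8.68

Fund A real return: 1.105/1.0197 − 1 = 8.365%.
Fund B real return: 1.088/1.0914 − 1 = -0.312%.
Difference: 8.365 − (-0.312) = 8.677 pp.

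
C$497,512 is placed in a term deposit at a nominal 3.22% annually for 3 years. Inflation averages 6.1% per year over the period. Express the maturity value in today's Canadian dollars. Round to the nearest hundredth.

Nominal value at maturity: C$497,512 × (1 + 3.22%)^3 ≈ C$547,135.79.
Price-level factor over 3 years: (1 + 6.1%)^3 = 1.194389981.
The maturity value deflated by that factor is the answer in today's purchasing power.

C$458,088.06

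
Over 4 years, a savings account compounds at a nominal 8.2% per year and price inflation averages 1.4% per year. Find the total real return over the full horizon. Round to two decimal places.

The annual real rate is (1+8.2%)/(1+1.4%) − 1 = 6.7061%.
Compounded over 4 years: (1 + 0.067061)^4 − 1 ≈ 0.29645.

29.65%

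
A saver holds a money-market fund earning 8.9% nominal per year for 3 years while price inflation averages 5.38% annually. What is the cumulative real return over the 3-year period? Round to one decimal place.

The annual real rate is (1+8.9%)/(1+5.38%) − 1 = 3.3403%.
Compounded over 3 years: (1 + 0.033403)^3 − 1 ≈ 0.10359.

10.4%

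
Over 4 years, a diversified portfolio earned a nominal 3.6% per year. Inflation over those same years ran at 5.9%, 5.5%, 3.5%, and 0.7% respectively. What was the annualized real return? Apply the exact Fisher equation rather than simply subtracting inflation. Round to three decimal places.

Cumulative inflation factor: 1.059 × 1.055 × 1.035 × 1.007 ≈ 1.16444.
Nominal growth factor: 1.15196. Real growth factor = 1.15196 / 1.16444 ≈ 0.98928.
Annualized: 0.98928^(1/4) − 1 ≈ -0.00269.

-0.269%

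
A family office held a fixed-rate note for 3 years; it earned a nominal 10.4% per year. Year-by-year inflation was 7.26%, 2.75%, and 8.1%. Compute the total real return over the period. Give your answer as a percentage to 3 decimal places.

Cumulative inflation factor: 1.0726 × 1.0275 × 1.081 ≈ 1.19137.
Nominal growth factor: 1.34557. Real growth factor = 1.34557 / 1.19137 ≈ 1.12944.
Total real return ≈ 12.9437%.

12.944%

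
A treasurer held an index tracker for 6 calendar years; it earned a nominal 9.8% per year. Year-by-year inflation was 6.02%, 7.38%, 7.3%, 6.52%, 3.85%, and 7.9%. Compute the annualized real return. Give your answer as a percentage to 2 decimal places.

Cumulative inflation factor: 1.0602 × 1.0738 × 1.073 × 1.0652 × 1.0385 × 1.079 ≈ 1.45804.
Nominal growth factor: 1.75232. Real growth factor = 1.75232 / 1.45804 ≈ 1.20183.
Annualized: 1.20183^(1/6) − 1 ≈ 0.03112.

3.11%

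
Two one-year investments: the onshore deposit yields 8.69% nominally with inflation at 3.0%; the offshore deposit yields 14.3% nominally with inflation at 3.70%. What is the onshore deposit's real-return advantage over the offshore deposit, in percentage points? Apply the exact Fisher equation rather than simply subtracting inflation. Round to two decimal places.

The onshore deposit real return: 1.0869/1.030 − 1 = 5.524%.
The offshore deposit real return: 1.143/1.0370 − 1 = 10.222%.
Difference: 5.524 − 10.222 = -4.698 pp.

-4.70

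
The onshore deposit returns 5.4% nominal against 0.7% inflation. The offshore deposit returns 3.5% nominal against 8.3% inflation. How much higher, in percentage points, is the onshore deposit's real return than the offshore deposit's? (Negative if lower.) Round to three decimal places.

9.099

The onshore deposit real return: 1.054/1.007 − 1 = 4.6673%.
The offshore deposit real return: 1.035/1.083 − 1 = -4.4321%.
Difference: 4.6673 − (-4.4321) = 9.0994 pp.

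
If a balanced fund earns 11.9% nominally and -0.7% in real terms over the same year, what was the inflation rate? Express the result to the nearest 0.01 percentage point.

From (1+r_nom) = (1+r_real)(1+π), we get 1+π = (1 + 11.9%)/(1 − 0.7%) = 1.119/0.993 ≈ 1.12689.
So π ≈ 12.6888%.

12.69%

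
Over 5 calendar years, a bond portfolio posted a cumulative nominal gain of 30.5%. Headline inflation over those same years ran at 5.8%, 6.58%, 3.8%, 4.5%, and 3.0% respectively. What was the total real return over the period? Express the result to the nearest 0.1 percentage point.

Cumulative inflation factor: 1.058 × 1.0658 × 1.038 × 1.045 × 1.030 ≈ 1.25983.
Nominal growth factor: 1.30500. Real growth factor = 1.30500 / 1.25983 ≈ 1.03585.
Total real return ≈ 3.5853%.

3.6%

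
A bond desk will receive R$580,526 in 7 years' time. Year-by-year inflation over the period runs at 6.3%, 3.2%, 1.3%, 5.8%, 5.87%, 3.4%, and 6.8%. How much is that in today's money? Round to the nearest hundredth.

R$422,327.05

Price-level factor over 7 years: 1.063 × 1.032 × 1.013 × 1.058 × 1.0587 × 1.034 × 1.068 ≈ 1.3745887316.
Purchasing power today: R$580,526 divided by that factor.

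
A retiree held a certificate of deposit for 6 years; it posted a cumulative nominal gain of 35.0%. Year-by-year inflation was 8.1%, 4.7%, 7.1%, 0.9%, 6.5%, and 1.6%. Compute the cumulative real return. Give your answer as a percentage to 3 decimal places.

2.009%

Cumulative inflation factor: 1.081 × 1.047 × 1.071 × 1.009 × 1.065 × 1.016 ≈ 1.32342.
Nominal growth factor: 1.35000. Real growth factor = 1.35000 / 1.32342 ≈ 1.02009.
Total real return ≈ 2.0088%.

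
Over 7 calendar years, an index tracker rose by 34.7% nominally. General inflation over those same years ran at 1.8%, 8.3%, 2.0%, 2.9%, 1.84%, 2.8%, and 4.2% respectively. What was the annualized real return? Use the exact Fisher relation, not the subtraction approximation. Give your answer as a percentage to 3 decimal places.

0.932%

Cumulative inflation factor: 1.018 × 1.083 × 1.020 × 1.029 × 1.0184 × 1.028 × 1.042 ≈ 1.26232.
Nominal growth factor: 1.34700. Real growth factor = 1.34700 / 1.26232 ≈ 1.06708.
Annualized: 1.06708^(1/7) − 1 ≈ 0.00932.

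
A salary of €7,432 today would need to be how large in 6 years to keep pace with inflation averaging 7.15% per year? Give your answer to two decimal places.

Cumulative price-level factor: (1+7.15%)^6 ≈ 1.5133976396.
Multiplying €7,432 by the price-level factor gives the future nominal sum.

€11,247.57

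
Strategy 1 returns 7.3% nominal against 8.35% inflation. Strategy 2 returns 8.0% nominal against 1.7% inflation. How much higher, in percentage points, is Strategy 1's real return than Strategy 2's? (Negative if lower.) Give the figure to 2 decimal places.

Strategy 1 real return: 1.073/1.0835 − 1 = -0.969%.
Strategy 2 real return: 1.080/1.017 − 1 = 6.195%.
Difference: -0.969 − 6.195 = -7.164 pp.

-7.16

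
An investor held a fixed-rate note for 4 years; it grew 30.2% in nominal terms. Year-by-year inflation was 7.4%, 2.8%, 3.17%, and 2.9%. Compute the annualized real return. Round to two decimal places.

Cumulative inflation factor: 1.074 × 1.028 × 1.0317 × 1.029 ≈ 1.17210.
Nominal growth factor: 1.30200. Real growth factor = 1.30200 / 1.17210 ≈ 1.11082.
Annualized: 1.11082^(1/4) − 1 ≈ 0.02662.

2.66%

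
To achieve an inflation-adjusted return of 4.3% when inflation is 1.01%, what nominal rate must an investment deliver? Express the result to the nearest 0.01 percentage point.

5.35%

By the Fisher equation, 1 + r_nom = (1 + 4.3%)(1 + 1.01%) = 1.043 × 1.0101 = 1.0535343.
So r_nom = 5.35343%.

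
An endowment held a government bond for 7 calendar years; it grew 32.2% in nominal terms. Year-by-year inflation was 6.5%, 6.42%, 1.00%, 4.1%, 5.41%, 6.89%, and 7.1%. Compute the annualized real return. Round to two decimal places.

Cumulative inflation factor: 1.065 × 1.0642 × 1.0100 × 1.041 × 1.0541 × 1.0689 × 1.071 ≈ 1.43798.
Nominal growth factor: 1.32200. Real growth factor = 1.32200 / 1.43798 ≈ 0.91934.
Annualized: 0.91934^(1/7) − 1 ≈ -0.01194.

-1.19%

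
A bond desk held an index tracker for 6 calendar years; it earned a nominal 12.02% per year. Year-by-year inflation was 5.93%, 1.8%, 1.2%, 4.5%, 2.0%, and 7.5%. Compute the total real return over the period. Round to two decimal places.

Cumulative inflation factor: 1.0593 × 1.018 × 1.012 × 1.045 × 1.020 × 1.075 ≈ 1.25047.
Nominal growth factor: 1.97594. Real growth factor = 1.97594 / 1.25047 ≈ 1.58016.
Total real return ≈ 58.0161%.

58.02%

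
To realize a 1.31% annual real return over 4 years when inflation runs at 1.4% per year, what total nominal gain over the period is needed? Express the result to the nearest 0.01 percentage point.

Required annual nominal rate: (1+1.31%)(1+1.4%) − 1 = 2.72834%.
Cumulative over 4 years: (1 + 0.0272834)^4 − 1 ≈ 0.11368.

11.37%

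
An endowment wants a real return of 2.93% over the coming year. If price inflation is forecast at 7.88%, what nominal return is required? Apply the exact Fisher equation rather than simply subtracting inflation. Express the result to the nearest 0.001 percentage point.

11.041%

By the Fisher equation, 1 + r_nom = (1 + 2.93%)(1 + 7.88%) = 1.0293 × 1.0788 = 1.11040884.
So r_nom = 11.040884%.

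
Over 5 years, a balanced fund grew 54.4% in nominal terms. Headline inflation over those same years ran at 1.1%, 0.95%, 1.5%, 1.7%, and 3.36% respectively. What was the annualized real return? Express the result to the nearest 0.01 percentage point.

7.23%

Cumulative inflation factor: 1.011 × 1.0095 × 1.015 × 1.017 × 1.0336 ≈ 1.08892.
Nominal growth factor: 1.54400. Real growth factor = 1.54400 / 1.08892 ≈ 1.41792.
Annualized: 1.41792^(1/5) − 1 ≈ 0.07233.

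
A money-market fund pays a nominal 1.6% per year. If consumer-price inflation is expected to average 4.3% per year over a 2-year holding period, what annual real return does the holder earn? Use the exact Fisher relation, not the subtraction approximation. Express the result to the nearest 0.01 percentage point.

-2.59%

With constant rates the annual real return is the same each year: (1+1.6%)/(1+4.3%) − 1 = -0.02589.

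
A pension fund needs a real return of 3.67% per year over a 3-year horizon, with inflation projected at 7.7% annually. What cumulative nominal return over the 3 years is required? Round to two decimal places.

Required annual nominal rate: (1+3.67%)(1+7.7%) − 1 = 11.65259%.
Cumulative over 3 years: (1 + 0.1165259)^3 − 1 ≈ 0.39189.

39.19%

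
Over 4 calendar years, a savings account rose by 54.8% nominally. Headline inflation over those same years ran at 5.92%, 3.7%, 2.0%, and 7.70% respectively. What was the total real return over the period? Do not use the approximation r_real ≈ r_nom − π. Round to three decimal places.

28.292%

Cumulative inflation factor: 1.0592 × 1.037 × 1.020 × 1.0770 ≈ 1.20663.
Nominal growth factor: 1.54800. Real growth factor = 1.54800 / 1.20663 ≈ 1.28292.
Total real return ≈ 28.2916%.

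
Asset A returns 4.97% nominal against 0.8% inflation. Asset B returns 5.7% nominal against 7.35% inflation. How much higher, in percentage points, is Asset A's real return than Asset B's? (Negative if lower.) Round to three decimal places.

5.674

Asset A real return: 1.0497/1.008 − 1 = 4.1369%.
Asset B real return: 1.057/1.0735 − 1 = -1.5370%.
Difference: 4.1369 − (-1.5370) = 5.6739 pp.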